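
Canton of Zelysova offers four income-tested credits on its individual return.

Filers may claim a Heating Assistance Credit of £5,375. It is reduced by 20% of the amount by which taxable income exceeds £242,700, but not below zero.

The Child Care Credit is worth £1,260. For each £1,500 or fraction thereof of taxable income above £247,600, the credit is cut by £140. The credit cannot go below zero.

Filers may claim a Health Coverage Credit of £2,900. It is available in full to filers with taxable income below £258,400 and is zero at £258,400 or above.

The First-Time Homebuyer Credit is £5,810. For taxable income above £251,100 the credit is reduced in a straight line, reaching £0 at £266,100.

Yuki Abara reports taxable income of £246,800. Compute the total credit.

£14,525

Heating Assistance Credit: 20% of the £4,100 excess over £242,700 is £820; credit = £5,375 − £820 = £4,555.
Child Care Credit: £246,800 is at or below the £247,600 threshold, so the full £1,260 applies.
Health Coverage Credit: £246,800 is below the £258,400 cutoff, so the full £2,900 applies.
First-Time Homebuyer Credit: £246,800 is at or below the £251,100 threshold, so the full £5,810 applies.
Total: £4,555 + £1,260 + £2,900 + £5,810 = £14,525.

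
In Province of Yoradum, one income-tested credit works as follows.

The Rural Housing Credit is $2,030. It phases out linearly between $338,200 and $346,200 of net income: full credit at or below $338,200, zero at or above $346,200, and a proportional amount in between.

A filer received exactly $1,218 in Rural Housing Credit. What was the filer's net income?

$341,400

$1,218 is 1,218/2,030 of the full $2,030, so 812/2,030 of the $8,000 range has been used: income = $338,200 + $8,000 × 812/2,030 = $341,400.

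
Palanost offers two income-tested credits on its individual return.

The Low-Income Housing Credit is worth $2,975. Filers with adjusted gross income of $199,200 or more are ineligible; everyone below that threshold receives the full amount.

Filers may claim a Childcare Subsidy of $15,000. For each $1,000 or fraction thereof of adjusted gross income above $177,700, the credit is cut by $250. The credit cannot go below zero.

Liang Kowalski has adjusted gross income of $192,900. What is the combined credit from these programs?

$13,975

Low-Income Housing Credit: $192,900 is below the $199,200 cutoff, so the full $2,975 applies.
Childcare Subsidy: income exceeds $177,700 by $15,200, which is 16 full-or-partial $1,000 increments; reduction = 16 × $250 = $4,000, leaving $11,000.
Total: $2,975 + $11,000 = $13,975.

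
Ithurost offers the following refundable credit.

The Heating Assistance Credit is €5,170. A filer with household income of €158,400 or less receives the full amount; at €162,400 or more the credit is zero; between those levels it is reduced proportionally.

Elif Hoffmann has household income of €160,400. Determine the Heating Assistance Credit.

Heating Assistance Credit: €160,400 is €2,000 into a €4,000 phase-out range, leaving 2,000/4,000 of the credit: €5,170 × 2,000/4,000 = €2,585.

€2,585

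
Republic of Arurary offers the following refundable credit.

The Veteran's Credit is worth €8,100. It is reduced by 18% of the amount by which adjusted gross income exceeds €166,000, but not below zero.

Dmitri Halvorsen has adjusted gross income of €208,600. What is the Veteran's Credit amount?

Veteran's Credit: 18% of the €42,600 excess over €166,000 is €7,668; credit = €8,100 − €7,668 = €432.

€432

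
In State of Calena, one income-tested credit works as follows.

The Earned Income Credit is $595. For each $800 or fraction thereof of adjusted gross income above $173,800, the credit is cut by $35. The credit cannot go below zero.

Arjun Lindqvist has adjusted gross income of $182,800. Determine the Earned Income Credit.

Earned Income Credit: income exceeds $173,800 by $9,000, which is 12 full-or-partial $800 increments; reduction = 12 × $35 = $420, leaving $175.

$175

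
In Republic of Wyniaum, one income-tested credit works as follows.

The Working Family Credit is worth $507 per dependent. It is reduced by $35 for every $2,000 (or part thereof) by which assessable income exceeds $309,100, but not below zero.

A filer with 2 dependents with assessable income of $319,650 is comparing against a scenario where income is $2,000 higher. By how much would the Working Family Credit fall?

At $319,650 — base = 2 × $507 = $1,014. income exceeds $309,100 by $10,550, which is 6 full-or-partial $2,000 increments; reduction = 6 × $35 = $210, leaving $804.
At $321,650 — base = 2 × $507 = $1,014. income exceeds $309,100 by $12,550, which is 7 full-or-partial $2,000 increments; reduction = 7 × $35 = $245, leaving $769.
Lost: $804 − $769 = $35.

$35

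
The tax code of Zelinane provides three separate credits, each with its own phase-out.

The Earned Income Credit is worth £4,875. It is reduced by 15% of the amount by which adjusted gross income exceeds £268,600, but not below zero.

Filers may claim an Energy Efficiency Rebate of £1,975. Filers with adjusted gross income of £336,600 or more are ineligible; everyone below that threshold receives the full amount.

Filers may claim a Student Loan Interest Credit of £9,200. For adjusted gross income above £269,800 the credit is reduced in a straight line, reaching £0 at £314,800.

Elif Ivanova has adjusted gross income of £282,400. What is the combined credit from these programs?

£11,404

Earned Income Credit: 15% of the £13,800 excess over £268,600 is £2,070; credit = £4,875 − £2,070 = £2,805.
Energy Efficiency Rebate: £282,400 is below the £336,600 cutoff, so the full £1,975 applies.
Student Loan Interest Credit: £282,400 is £12,600 into a £45,000 phase-out range, leaving 32,400/45,000 of the credit: £9,200 × 32,400/45,000 = £6,624.
Total: £2,805 + £1,975 + £6,624 = £11,404.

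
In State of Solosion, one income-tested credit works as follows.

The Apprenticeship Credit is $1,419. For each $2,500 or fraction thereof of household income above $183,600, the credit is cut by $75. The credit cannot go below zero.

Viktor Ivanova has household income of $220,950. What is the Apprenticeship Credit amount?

$294

Apprenticeship Credit: income exceeds $183,600 by $37,350, which is 15 full-or-partial $2,500 increments; reduction = 15 × $75 = $1,125, leaving $294.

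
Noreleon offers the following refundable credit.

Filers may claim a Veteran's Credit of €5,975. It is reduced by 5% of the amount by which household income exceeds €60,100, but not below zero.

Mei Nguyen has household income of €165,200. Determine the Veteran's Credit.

€720

Veteran's Credit: 5% of the €105,100 excess over €60,100 is €5,255; credit = €5,975 − €5,255 = €720.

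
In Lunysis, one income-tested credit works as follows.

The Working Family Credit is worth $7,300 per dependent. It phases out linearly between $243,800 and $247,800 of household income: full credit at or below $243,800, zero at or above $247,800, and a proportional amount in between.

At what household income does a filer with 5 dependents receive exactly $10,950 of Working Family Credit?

$246,600

Full credit = 5 × $7,300 = $36,500.
$10,950 is 10,950/36,500 of the full $36,500, so 25,550/36,500 of the $4,000 range has been used: income = $243,800 + $4,000 × 25,550/36,500 = $246,600.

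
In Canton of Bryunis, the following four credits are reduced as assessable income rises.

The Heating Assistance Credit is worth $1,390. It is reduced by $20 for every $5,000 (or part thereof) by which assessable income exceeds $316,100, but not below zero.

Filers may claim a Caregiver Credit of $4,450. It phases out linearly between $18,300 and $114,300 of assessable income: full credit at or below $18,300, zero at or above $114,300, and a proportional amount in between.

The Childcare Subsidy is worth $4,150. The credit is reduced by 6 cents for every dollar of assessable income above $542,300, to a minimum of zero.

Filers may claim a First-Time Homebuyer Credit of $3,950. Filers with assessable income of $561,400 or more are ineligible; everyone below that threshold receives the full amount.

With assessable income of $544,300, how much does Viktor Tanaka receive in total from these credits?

$8,450

Heating Assistance Credit: income exceeds $316,100 by $228,200, which is 46 full-or-partial $5,000 increments; reduction = 46 × $20 = $920, leaving $470.
Caregiver Credit: $544,300 is at or above $114,300, so the credit is $0.
Childcare Subsidy: 6% of the $2,000 excess over $542,300 is $120; credit = $4,150 − $120 = $4,030.
First-Time Homebuyer Credit: $544,300 is below the $561,400 cutoff, so the full $3,950 applies.
Total: $470 + $0 + $4,030 + $3,950 = $8,450.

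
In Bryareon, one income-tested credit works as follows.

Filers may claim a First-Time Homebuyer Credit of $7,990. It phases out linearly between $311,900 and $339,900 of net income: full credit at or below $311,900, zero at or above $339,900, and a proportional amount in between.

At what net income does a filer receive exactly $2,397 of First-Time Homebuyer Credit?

$2,397 is 2,397/7,990 of the full $7,990, so 5,593/7,990 of the $28,000 range has been used: income = $311,900 + $28,000 × 5,593/7,990 = $331,500.

$331,500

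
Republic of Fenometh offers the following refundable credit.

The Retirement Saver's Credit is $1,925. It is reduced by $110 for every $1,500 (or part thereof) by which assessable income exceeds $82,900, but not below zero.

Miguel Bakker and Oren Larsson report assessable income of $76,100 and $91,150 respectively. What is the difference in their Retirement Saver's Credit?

$660

Miguel ($76,100): Retirement Saver's Credit: $76,100 is at or below the $82,900 threshold, so the full $1,925 applies.
Oren ($91,150): Retirement Saver's Credit: income exceeds $82,900 by $8,250, which is 6 full-or-partial $1,500 increments; reduction = 6 × $110 = $660, leaving $1,265.
Difference: |$1,925 − $1,265| = $660.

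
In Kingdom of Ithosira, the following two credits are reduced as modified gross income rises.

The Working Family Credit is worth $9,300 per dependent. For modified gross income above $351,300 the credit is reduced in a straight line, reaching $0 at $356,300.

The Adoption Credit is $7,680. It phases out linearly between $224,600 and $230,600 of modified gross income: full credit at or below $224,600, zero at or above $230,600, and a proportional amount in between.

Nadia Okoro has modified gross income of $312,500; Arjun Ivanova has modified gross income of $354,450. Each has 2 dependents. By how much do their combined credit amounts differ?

Nadia ($312,500): Working Family Credit: base = 2 × $9,300 = $18,600. $312,500 is at or below the $351,300 threshold, so the full $18,600 applies. Adoption Credit: $312,500 is at or above $230,600, so the credit is $0. total $18,600 + $0 = $18,600
Arjun ($354,450): Working Family Credit: base = 2 × $9,300 = $18,600. $354,450 is $3,150 into a $5,000 phase-out range, leaving 1,850/5,000 of the credit: $18,600 × 1,850/5,000 = $6,882. Adoption Credit: $354,450 is at or above $230,600, so the credit is $0. total $6,882 + $0 = $6,882
Difference: |$18,600 − $6,882| = $11,718.

$11,718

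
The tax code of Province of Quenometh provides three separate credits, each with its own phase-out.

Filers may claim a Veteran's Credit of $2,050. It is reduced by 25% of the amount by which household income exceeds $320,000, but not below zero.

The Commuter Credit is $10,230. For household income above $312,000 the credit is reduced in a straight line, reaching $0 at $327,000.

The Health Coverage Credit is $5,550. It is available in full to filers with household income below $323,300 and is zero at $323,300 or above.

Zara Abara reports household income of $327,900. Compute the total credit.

Veteran's Credit: 25% of the $7,900 excess over $320,000 is $1,975; credit = $2,050 − $1,975 = $75.
Commuter Credit: $327,900 is at or above $327,000, so the credit is $0.
Health Coverage Credit: $327,900 meets or exceeds the $323,300 cutoff, so the credit is $0.
Total: $75 + $0 + $0 = $75.

$75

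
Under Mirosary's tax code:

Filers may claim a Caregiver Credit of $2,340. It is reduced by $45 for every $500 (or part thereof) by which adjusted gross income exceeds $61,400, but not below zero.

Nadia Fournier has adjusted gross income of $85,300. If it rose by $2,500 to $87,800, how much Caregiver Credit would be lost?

At $85,300 — income exceeds $61,400 by $23,900, which is 48 full-or-partial $500 increments; reduction = 48 × $45 = $2,160, leaving $180.
At $87,800 — income exceeds $61,400 by $26,400 → 53 increments × $45 = $2,385 ≥ base, so the credit is $0.
Lost: $180 − $0 = $180.

$180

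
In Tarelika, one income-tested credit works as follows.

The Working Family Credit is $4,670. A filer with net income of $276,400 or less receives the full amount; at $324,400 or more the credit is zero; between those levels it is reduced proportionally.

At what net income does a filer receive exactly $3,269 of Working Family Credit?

$3,269 is 3,269/4,670 of the full $4,670, so 1,401/4,670 of the $48,000 range has been used: income = $276,400 + $48,000 × 1,401/4,670 = $290,800.

$290,800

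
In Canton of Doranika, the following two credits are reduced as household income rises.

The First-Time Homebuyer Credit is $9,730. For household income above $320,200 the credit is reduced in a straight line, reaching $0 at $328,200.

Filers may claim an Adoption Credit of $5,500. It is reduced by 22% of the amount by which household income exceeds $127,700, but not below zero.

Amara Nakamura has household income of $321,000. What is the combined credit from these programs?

$8,757

First-Time Homebuyer Credit: $321,000 is $800 into a $8,000 phase-out range, leaving 7,200/8,000 of the credit: $9,730 × 7,200/8,000 = $8,757.
Adoption Credit: 22% of the $193,300 excess over $127,700 is $42,526 ≥ base, so the credit is $0.
Total: $8,757 + $0 = $8,757.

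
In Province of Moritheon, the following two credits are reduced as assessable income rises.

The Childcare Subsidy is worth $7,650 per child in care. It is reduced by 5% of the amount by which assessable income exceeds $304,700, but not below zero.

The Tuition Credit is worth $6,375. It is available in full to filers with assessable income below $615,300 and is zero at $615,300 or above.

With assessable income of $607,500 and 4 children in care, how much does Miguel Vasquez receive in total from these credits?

Childcare Subsidy: base = 4 × $7,650 = $30,600. 5% of the $302,800 excess over $304,700 is $15,140; credit = $30,600 − $15,140 = $15,460.
Tuition Credit: $607,500 is below the $615,300 cutoff, so the full $6,375 applies.
Total: $15,460 + $6,375 = $21,835.

$21,835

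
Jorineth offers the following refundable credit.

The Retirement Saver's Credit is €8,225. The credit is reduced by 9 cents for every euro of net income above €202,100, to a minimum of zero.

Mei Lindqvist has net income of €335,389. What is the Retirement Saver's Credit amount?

€0

Retirement Saver's Credit: 9% of the €133,289 excess over €202,100 is €11,996.01 ≥ base, so the credit is €0.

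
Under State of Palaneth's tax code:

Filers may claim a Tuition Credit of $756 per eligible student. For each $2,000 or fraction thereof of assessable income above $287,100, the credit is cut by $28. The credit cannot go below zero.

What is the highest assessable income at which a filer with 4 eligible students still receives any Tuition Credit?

$501,100

Full credit = 4 × $756 = $3,024.
After 107 increments the reduction is 107 × $28 = $2,996, leaving $28; one more increment wipes it out. Increment 107 ends at excess 107 × $2,000 = $214,000, so the highest qualifying income is $287,100 + $214,000 = $501,100.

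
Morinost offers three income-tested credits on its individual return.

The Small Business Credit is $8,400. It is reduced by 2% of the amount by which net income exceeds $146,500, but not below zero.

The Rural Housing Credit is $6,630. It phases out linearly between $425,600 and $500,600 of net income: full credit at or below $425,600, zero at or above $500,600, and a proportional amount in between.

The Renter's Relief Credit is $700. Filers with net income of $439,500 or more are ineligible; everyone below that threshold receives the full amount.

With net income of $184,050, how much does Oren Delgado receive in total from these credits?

Small Business Credit: 2% of the $37,550 excess over $146,500 is $751; credit = $8,400 − $751 = $7,649.
Rural Housing Credit: $184,050 is at or below the $425,600 threshold, so the full $6,630 applies.
Renter's Relief Credit: $184,050 is below the $439,500 cutoff, so the full $700 applies.
Total: $7,649 + $6,630 + $700 = $14,979.

$14,979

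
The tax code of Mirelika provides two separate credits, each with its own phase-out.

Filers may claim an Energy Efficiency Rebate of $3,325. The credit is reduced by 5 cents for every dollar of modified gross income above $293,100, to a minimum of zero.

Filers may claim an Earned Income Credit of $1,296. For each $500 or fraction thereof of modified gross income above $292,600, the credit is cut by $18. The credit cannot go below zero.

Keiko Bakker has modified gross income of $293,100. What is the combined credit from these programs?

Energy Efficiency Rebate: $293,100 is at or below the $293,100 threshold, so the full $3,325 applies.
Earned Income Credit: income exceeds $292,600 by $500, which is 1 full-or-partial $500 increment; reduction = 1 × $18 = $18, leaving $1,278.
Total: $3,325 + $1,278 = $4,603.

$4,603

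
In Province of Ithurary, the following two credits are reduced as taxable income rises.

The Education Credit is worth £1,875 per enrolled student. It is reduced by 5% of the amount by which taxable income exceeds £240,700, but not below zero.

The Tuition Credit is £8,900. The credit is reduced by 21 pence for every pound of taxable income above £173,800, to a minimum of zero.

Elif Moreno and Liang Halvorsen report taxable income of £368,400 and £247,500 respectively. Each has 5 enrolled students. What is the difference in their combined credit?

Elif (£368,400): Education Credit: base = 5 × £1,875 = £9,375. 5% of the £127,700 excess over £240,700 is £6,385; credit = £9,375 − £6,385 = £2,990. Tuition Credit: 21% of the £194,600 excess over £173,800 is £40,866 ≥ base, so the credit is £0. total £2,990 + £0 = £2,990
Liang (£247,500): Education Credit: base = 5 × £1,875 = £9,375. 5% of the £6,800 excess over £240,700 is £340; credit = £9,375 − £340 = £9,035. Tuition Credit: 21% of the £73,700 excess over £173,800 is £15,477 ≥ base, so the credit is £0. total £9,035 + £0 = £9,035
Difference: |£2,990 − £9,035| = £6,045.

£6,045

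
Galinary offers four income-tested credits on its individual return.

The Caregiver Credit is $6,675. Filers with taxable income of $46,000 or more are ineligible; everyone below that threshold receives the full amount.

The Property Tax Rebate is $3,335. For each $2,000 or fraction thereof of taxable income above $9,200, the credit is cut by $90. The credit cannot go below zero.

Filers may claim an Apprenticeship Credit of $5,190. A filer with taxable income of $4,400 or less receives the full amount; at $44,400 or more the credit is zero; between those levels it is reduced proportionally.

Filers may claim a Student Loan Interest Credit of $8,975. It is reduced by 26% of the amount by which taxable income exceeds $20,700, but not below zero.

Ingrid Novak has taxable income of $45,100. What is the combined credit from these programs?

$11,021

Caregiver Credit: $45,100 is below the $46,000 cutoff, so the full $6,675 applies.
Property Tax Rebate: income exceeds $9,200 by $35,900, which is 18 full-or-partial $2,000 increments; reduction = 18 × $90 = $1,620, leaving $1,715.
Apprenticeship Credit: $45,100 is at or above $44,400, so the credit is $0.
Student Loan Interest Credit: 26% of the $24,400 excess over $20,700 is $6,344; credit = $8,975 − $6,344 = $2,631.
Total: $6,675 + $1,715 + $0 + $2,631 = $11,021.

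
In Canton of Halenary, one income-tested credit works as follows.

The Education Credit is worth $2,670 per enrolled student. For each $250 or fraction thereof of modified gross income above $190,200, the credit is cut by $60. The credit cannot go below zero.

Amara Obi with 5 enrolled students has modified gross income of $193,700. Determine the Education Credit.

Education Credit: base = 5 × $2,670 = $13,350. income exceeds $190,200 by $3,500, which is 14 full-or-partial $250 increments; reduction = 14 × $60 = $840, leaving $12,510.

$12,510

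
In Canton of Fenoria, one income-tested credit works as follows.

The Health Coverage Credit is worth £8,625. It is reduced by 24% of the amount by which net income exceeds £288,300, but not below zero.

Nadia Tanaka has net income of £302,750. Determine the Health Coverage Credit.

£5,157

Health Coverage Credit: 24% of the £14,450 excess over £288,300 is £3,468; credit = £8,625 − £3,468 = £5,157.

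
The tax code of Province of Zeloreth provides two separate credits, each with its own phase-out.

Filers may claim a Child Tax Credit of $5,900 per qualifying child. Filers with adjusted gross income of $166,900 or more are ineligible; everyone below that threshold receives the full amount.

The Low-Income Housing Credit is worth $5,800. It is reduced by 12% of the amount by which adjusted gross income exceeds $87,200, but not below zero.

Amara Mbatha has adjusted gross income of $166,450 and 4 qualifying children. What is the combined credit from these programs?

$23,600

Child Tax Credit: base = 4 × $5,900 = $23,600. $166,450 is below the $166,900 cutoff, so the full $23,600 applies.
Low-Income Housing Credit: 12% of the $79,250 excess over $87,200 is $9,510 ≥ base, so the credit is $0.
Total: $23,600 + $0 = $23,600.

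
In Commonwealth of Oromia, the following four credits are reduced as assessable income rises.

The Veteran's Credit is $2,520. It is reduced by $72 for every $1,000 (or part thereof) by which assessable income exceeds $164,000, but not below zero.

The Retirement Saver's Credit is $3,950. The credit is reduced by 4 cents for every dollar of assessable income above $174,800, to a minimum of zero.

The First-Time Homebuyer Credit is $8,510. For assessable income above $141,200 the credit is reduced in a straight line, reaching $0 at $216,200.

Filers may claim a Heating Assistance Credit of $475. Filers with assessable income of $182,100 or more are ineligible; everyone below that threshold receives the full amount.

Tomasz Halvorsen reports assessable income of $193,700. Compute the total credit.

Veteran's Credit: income exceeds $164,000 by $29,700, which is 30 full-or-partial $1,000 increments; reduction = 30 × $72 = $2,160, leaving $360.
Retirement Saver's Credit: 4% of the $18,900 excess over $174,800 is $756; credit = $3,950 − $756 = $3,194.
First-Time Homebuyer Credit: $193,700 is $52,500 into a $75,000 phase-out range, leaving 22,500/75,000 of the credit: $8,510 × 22,500/75,000 = $2,553.
Heating Assistance Credit: $193,700 meets or exceeds the $182,100 cutoff, so the credit is $0.
Total: $360 + $3,194 + $2,553 + $0 = $6,107.

$6,107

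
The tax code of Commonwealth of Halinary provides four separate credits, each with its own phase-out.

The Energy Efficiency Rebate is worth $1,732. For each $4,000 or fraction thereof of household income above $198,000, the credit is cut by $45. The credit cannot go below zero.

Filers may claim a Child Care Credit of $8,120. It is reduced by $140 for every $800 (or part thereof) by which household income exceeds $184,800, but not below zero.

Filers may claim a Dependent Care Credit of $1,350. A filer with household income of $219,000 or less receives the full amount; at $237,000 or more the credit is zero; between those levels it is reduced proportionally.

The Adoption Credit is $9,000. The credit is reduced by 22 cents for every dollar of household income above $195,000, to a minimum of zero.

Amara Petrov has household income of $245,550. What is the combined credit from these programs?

$1,192

Energy Efficiency Rebate: income exceeds $198,000 by $47,550, which is 12 full-or-partial $4,000 increments; reduction = 12 × $45 = $540, leaving $1,192.
Child Care Credit: income exceeds $184,800 by $60,750 → 76 increments × $140 = $10,640 ≥ base, so the credit is $0.
Dependent Care Credit: $245,550 is at or above $237,000, so the credit is $0.
Adoption Credit: 22% of the $50,550 excess over $195,000 is $11,121 ≥ base, so the credit is $0.
Total: $1,192 + $0 + $0 + $0 = $1,192.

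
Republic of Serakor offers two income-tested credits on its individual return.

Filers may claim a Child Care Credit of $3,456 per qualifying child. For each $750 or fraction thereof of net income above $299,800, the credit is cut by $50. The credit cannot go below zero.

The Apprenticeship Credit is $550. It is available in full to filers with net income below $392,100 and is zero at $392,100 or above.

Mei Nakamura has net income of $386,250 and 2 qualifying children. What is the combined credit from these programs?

$1,662

Child Care Credit: base = 2 × $3,456 = $6,912. income exceeds $299,800 by $86,450, which is 116 full-or-partial $750 increments; reduction = 116 × $50 = $5,800, leaving $1,112.
Apprenticeship Credit: $386,250 is below the $392,100 cutoff, so the full $550 applies.
Total: $1,112 + $550 = $1,662.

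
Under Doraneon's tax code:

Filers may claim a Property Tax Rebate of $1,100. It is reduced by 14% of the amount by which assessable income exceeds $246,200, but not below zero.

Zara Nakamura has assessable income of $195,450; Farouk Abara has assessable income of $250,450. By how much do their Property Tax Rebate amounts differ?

Zara ($195,450): Property Tax Rebate: $195,450 is at or below the $246,200 threshold, so the full $1,100 applies.
Farouk ($250,450): Property Tax Rebate: 14% of the $4,250 excess over $246,200 is $595; credit = $1,100 − $595 = $505.
Difference: |$1,100 − $505| = $595.

$595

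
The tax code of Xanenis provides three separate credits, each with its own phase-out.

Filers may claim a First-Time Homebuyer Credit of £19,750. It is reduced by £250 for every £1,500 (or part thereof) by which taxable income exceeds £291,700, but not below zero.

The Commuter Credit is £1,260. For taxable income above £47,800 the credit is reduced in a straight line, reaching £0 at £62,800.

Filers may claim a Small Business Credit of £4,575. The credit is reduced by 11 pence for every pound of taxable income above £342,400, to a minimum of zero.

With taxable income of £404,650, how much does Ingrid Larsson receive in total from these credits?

First-Time Homebuyer Credit: income exceeds £291,700 by £112,950, which is 76 full-or-partial £1,500 increments; reduction = 76 × £250 = £19,000, leaving £750.
Commuter Credit: £404,650 is at or above £62,800, so the credit is £0.
Small Business Credit: 11% of the £62,250 excess over £342,400 is £6,847.50 ≥ base, so the credit is £0.
Total: £750 + £0 + £0 = £750.

£750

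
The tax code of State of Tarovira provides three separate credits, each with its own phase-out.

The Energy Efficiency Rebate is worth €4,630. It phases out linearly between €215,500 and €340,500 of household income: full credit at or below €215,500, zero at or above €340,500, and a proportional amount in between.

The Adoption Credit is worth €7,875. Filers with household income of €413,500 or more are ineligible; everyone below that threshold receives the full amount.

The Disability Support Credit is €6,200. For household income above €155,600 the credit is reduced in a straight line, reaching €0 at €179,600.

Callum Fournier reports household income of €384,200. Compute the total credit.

€7,875

Energy Efficiency Rebate: €384,200 is at or above €340,500, so the credit is €0.
Adoption Credit: €384,200 is below the €413,500 cutoff, so the full €7,875 applies.
Disability Support Credit: €384,200 is at or above €179,600, so the credit is €0.
Total: €0 + €7,875 + €0 = €7,875.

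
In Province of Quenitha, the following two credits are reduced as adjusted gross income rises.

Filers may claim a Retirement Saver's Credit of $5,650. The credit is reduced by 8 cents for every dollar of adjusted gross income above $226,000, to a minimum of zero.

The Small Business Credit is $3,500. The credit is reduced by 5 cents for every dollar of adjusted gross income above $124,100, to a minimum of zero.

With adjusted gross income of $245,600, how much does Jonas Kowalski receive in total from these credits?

Retirement Saver's Credit: 8% of the $19,600 excess over $226,000 is $1,568; credit = $5,650 − $1,568 = $4,082.
Small Business Credit: 5% of the $121,500 excess over $124,100 is $6,075 ≥ base, so the credit is $0.
Total: $4,082 + $0 = $4,082.

$4,082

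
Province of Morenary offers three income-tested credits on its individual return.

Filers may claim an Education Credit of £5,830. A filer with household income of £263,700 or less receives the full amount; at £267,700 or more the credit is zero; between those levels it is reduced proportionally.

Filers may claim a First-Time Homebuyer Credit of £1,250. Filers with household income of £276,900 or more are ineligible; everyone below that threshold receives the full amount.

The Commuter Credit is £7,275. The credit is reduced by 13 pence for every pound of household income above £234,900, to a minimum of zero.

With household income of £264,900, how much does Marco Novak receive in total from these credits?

Education Credit: £264,900 is £1,200 into a £4,000 phase-out range, leaving 2,800/4,000 of the credit: £5,830 × 2,800/4,000 = £4,081.
First-Time Homebuyer Credit: £264,900 is below the £276,900 cutoff, so the full £1,250 applies.
Commuter Credit: 13% of the £30,000 excess over £234,900 is £3,900; credit = £7,275 − £3,900 = £3,375.
Total: £4,081 + £1,250 + £3,375 = £8,706.

£8,706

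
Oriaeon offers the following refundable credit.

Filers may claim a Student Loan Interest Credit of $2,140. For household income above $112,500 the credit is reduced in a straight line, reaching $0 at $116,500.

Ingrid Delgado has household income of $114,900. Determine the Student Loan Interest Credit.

$856

Student Loan Interest Credit: $114,900 is $2,400 into a $4,000 phase-out range, leaving 1,600/4,000 of the credit: $2,140 × 1,600/4,000 = $856.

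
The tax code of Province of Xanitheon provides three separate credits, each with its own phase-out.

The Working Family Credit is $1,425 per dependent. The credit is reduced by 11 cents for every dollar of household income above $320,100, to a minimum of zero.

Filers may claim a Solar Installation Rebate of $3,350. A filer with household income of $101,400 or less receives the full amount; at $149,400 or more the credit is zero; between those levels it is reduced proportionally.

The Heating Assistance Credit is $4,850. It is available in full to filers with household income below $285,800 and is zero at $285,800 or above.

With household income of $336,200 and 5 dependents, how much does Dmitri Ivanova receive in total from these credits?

$5,354

Working Family Credit: base = 5 × $1,425 = $7,125. 11% of the $16,100 excess over $320,100 is $1,771; credit = $7,125 − $1,771 = $5,354.
Solar Installation Rebate: $336,200 is at or above $149,400, so the credit is $0.
Heating Assistance Credit: $336,200 meets or exceeds the $285,800 cutoff, so the credit is $0.
Total: $5,354 + $0 + $0 = $5,354.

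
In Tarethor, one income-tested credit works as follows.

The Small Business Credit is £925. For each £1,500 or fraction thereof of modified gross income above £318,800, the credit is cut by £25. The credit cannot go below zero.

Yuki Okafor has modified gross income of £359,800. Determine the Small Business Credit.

Small Business Credit: income exceeds £318,800 by £41,000, which is 28 full-or-partial £1,500 increments; reduction = 28 × £25 = £700, leaving £225.

£225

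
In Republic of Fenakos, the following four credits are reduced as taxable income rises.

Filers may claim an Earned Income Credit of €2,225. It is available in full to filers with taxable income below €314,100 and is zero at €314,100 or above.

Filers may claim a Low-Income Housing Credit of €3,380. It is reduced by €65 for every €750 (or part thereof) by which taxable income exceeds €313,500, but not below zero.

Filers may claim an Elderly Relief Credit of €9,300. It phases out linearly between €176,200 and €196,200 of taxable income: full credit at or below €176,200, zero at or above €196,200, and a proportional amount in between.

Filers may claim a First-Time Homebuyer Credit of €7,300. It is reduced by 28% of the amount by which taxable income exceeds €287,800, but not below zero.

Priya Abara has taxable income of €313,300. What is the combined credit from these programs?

€5,765

Earned Income Credit: €313,300 is below the €314,100 cutoff, so the full €2,225 applies.
Low-Income Housing Credit: €313,300 is at or below the €313,500 threshold, so the full €3,380 applies.
Elderly Relief Credit: €313,300 is at or above €196,200, so the credit is €0.
First-Time Homebuyer Credit: 28% of the €25,500 excess over €287,800 is €7,140; credit = €7,300 − €7,140 = €160.
Total: €2,225 + €3,380 + €0 + €160 = €5,765.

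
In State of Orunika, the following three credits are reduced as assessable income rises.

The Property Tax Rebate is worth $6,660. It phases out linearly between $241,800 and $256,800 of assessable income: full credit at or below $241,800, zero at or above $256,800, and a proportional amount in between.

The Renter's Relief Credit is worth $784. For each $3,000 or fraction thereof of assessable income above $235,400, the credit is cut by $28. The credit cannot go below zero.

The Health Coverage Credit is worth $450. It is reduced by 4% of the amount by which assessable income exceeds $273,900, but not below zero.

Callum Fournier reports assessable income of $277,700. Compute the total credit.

$662

Property Tax Rebate: $277,700 is at or above $256,800, so the credit is $0.
Renter's Relief Credit: income exceeds $235,400 by $42,300, which is 15 full-or-partial $3,000 increments; reduction = 15 × $28 = $420, leaving $364.
Health Coverage Credit: 4% of the $3,800 excess over $273,900 is $152; credit = $450 − $152 = $298.
Total: $0 + $364 + $298 = $662.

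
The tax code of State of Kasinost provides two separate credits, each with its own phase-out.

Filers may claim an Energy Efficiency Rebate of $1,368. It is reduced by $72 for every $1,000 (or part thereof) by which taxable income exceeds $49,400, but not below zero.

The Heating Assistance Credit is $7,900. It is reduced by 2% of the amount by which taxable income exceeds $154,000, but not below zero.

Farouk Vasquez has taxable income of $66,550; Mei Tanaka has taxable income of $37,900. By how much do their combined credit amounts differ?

$1,296

Farouk ($66,550): Energy Efficiency Rebate: income exceeds $49,400 by $17,150, which is 18 full-or-partial $1,000 increments; reduction = 18 × $72 = $1,296, leaving $72. Heating Assistance Credit: $66,550 is at or below the $154,000 threshold, so the full $7,900 applies. total $72 + $7,900 = $7,972
Mei ($37,900): Energy Efficiency Rebate: $37,900 is at or below the $49,400 threshold, so the full $1,368 applies. Heating Assistance Credit: $37,900 is at or below the $154,000 threshold, so the full $7,900 applies. total $1,368 + $7,900 = $9,268
Difference: |$7,972 − $9,268| = $1,296.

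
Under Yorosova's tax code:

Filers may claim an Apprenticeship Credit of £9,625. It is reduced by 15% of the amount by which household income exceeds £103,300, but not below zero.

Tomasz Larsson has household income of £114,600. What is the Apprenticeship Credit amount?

£7,930

Apprenticeship Credit: 15% of the £11,300 excess over £103,300 is £1,695; credit = £9,625 − £1,695 = £7,930.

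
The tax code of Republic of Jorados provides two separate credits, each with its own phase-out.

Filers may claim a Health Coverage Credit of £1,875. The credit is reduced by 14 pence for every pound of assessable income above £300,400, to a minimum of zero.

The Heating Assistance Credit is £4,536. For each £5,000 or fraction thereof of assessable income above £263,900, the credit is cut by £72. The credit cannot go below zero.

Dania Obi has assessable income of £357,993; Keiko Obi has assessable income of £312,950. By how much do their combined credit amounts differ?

Dania (£357,993): Health Coverage Credit: 14% of the £57,593 excess over £300,400 is £8,063.02 ≥ base, so the credit is £0. Heating Assistance Credit: income exceeds £263,900 by £94,093, which is 19 full-or-partial £5,000 increments; reduction = 19 × £72 = £1,368, leaving £3,168. total £0 + £3,168 = £3,168
Keiko (£312,950): Health Coverage Credit: 14% of the £12,550 excess over £300,400 is £1,757; credit = £1,875 − £1,757 = £118. Heating Assistance Credit: income exceeds £263,900 by £49,050, which is 10 full-or-partial £5,000 increments; reduction = 10 × £72 = £720, leaving £3,816. total £118 + £3,816 = £3,934
Difference: |£3,168 − £3,934| = £766.

£766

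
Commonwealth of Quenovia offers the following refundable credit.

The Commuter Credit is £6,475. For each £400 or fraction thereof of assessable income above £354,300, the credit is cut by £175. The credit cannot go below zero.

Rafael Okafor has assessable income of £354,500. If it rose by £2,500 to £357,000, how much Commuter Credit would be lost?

At £354,500 — income exceeds £354,300 by £200, which is 1 full-or-partial £400 increment; reduction = 1 × £175 = £175, leaving £6,300.
At £357,000 — income exceeds £354,300 by £2,700, which is 7 full-or-partial £400 increments; reduction = 7 × £175 = £1,225, leaving £5,250.
Lost: £6,300 − £5,250 = £1,050.

£1,050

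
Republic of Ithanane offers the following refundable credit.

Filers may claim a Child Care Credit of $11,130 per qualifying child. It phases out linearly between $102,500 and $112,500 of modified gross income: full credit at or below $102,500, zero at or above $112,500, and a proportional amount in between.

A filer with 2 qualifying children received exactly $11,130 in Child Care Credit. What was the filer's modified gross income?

$107,500

Full credit = 2 × $11,130 = $22,260.
$11,130 is 11,130/22,260 of the full $22,260, so 11,130/22,260 of the $10,000 range has been used: income = $102,500 + $10,000 × 11,130/22,260 = $107,500.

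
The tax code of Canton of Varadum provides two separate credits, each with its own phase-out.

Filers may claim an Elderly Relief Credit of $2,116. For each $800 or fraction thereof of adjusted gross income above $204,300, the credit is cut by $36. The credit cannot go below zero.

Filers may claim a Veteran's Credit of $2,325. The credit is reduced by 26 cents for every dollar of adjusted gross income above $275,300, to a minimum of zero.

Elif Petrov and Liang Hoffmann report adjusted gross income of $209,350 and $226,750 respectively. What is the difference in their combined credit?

$792

Elif ($209,350): Elderly Relief Credit: income exceeds $204,300 by $5,050, which is 7 full-or-partial $800 increments; reduction = 7 × $36 = $252, leaving $1,864. Veteran's Credit: $209,350 is at or below the $275,300 threshold, so the full $2,325 applies. total $1,864 + $2,325 = $4,189
Liang ($226,750): Elderly Relief Credit: income exceeds $204,300 by $22,450, which is 29 full-or-partial $800 increments; reduction = 29 × $36 = $1,044, leaving $1,072. Veteran's Credit: $226,750 is at or below the $275,300 threshold, so the full $2,325 applies. total $1,072 + $2,325 = $3,397
Difference: |$4,189 − $3,397| = $792.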